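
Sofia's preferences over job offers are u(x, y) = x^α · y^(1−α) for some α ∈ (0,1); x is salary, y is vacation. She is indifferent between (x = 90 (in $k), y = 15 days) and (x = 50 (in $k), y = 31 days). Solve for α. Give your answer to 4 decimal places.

α ≈ 0.5526

Indifference: 90^α · 15^(1−α) = 50^α · 31^(1−α).
Taking logs: α·ln 90 + (1−α)·ln 15 = α·ln 50 + (1−α)·ln 31, i.e. α·0.5877867 = (1−α)·0.7259370.
So α/(1−α) = (0.7259370)/(0.5877867) = 1.2350347, and α = 1.2350347/2.2350347 ≈ 0.5526.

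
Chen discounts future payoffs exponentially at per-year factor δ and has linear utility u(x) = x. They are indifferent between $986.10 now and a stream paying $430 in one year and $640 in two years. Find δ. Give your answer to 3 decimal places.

The stream is worth 430δ + 640δ² today, so 430δ + 640δ² = 986.10.
So 640δ² + 430δ − 986.10 = 0.
By the quadratic formula (taking the positive root), δ = (−430 + √2709316.00) / 1280 ≈ 0.950.

δ ≈ 0.950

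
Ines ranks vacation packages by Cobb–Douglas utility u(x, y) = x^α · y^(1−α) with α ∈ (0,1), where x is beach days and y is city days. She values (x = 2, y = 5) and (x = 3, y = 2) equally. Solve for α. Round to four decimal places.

α ≈ 0.6932

Set the two utilities equal: 2^α·5^(1−α) = 3^α·2^(1−α).
Rearrange to (2/3)^α = (2/5)^(1−α) and take logs: α·-0.4054651 = (1−α)·-0.9162907.
Thus α·(-1.3217558) = -0.9162907, so α = -0.9162907/-1.3217558 ≈ 0.6932.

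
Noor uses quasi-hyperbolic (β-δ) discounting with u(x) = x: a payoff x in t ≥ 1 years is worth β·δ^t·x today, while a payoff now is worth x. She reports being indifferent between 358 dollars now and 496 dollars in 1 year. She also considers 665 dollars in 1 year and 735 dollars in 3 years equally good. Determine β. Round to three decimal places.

Both payoffs in the second observation are in the future, so β drops out: δ^1·665 = δ^3·735 ⇒ δ^2 = 665/735 = 0.90476, so δ = 0.95119.
Substituting δ into 358 = β·δ·496: β = 358/(471.790) ≈ 0.759.

β ≈ 0.759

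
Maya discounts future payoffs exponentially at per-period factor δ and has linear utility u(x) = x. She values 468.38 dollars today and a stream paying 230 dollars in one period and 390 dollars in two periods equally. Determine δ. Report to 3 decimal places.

The stream is worth 230δ + 390δ² today, so 230δ + 390δ² = 468.38.
That is, 390δ² + 230δ − 468.38 = 0, a quadratic in δ.
δ = (−230 + √(230² + 4·390·468.38)) / (2·390) = (−230 + √783572.80) / 780 ≈ 0.840.

δ ≈ 0.840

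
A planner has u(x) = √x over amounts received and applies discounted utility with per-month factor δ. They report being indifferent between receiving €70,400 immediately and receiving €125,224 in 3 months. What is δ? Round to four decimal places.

The payoff in 3 months is discounted by δ^3, so u(70400) = δ^3·u(125224) and δ^3 = u(70400)/u(125224).
Since u(x) = √x, δ^3 = √(70400/125224) = 0.74980.
Taking the cube root: δ = 0.74980^(1/3) ≈ 0.9085.

δ ≈ 0.9085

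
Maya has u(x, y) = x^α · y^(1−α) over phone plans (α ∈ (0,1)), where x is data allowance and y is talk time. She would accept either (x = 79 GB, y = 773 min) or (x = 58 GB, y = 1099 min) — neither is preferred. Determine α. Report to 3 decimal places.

Set the two utilities equal: 79^α·773^(1−α) = 58^α·1099^(1−α).
Taking logs: α·ln 79 + (1−α)·ln 773 = α·ln 58 + (1−α)·ln 1099, i.e. α·0.309005 = (1−α)·0.351877.
With A = 0.309005 and B = 0.351877: α·A = (1−α)·B, so α = B/(A+B) = 0.351877/0.660882 ≈ 0.532.

α ≈ 0.532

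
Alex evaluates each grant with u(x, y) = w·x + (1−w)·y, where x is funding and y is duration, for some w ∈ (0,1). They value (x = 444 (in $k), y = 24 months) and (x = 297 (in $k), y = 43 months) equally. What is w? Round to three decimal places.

u(444,24) = u(297,43) means w·444 + (1−w)·24 = w·297 + (1−w)·43.
w·(444−297) = (1−w)·(43−24), i.e. w·147 = (1−w)·19.
So w/(1−w) = 19/147 = 0.1293, giving w = 19/(147+19) = 0.114.

w = 0.114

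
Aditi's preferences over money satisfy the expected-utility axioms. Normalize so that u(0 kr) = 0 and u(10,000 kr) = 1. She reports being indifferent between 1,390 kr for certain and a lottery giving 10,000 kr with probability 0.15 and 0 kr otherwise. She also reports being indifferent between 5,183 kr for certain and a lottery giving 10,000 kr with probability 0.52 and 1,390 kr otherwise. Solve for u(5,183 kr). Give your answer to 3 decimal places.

0.592

From the first indifference, u(1,390 kr) = 0.15·u(10,000 kr) + 0.85·u(0 kr) = 0.15·1 + 0.85·0 = 0.15.
The second indifference gives u(5,183 kr) = 0.52·u(10,000 kr) + 0.48·u(1,390 kr) = 0.52·1.00 + 0.48·0.15 = 0.5920.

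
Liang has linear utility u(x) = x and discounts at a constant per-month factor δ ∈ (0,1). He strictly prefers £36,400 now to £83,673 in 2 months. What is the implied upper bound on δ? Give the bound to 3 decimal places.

Under u(x) = x this choice says 36400 > δ^2·83673.
Hence δ^2 < 36400/83673 = 0.43503, and x ↦ x^(1/2) is increasing on (0,∞).
δ < 0.43503^(1/2) = 0.660.

δ < 0.660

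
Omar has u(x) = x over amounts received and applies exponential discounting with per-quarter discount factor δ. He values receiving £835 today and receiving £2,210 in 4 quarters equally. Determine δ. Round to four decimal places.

δ ≈ 0.7840

The payoff in 4 quarters is discounted by δ^4, so u(835) = δ^4·u(2210) and δ^4 = u(835)/u(2210).
With u(x) = x: δ^4 = 835/2210 = 0.37783.
So δ = 0.37783^(1/4) ≈ 0.7840.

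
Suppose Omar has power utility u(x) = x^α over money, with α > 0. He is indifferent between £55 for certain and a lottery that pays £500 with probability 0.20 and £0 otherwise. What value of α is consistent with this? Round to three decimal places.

α ≈ 0.729

Since u(0) = 0, the lottery's EU is 0.20·500^α.
Indifference: 55^α = 0.20·500^α, so (55/500)^α = 0.20.
Taking logs: α·ln(55/500) = ln(0.20), so α = -1.609438 / -2.207275 ≈ 0.729.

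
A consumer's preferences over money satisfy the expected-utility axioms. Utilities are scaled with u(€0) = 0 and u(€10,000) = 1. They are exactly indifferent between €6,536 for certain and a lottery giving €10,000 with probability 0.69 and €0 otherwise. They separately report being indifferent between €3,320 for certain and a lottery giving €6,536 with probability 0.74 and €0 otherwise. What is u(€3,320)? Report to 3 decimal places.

0.511

The first gamble pins u(€6,536): it must equal 0.69·1 + 0.31·0 = 0.69.
The second indifference gives u(€3,320) = 0.74·u(€6,536) + 0.26·u(€0) = 0.74·0.69 + 0.26·0.00 = 0.5106.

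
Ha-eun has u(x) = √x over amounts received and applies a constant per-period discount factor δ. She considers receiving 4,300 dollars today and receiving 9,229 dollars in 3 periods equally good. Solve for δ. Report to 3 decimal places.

Indifference means u(4300) = δ^3 · u(9229), so δ^3 = u(4300)/u(9229).
With u(x) = √x: δ^3 = √4300/√9229 = √(4300/9229) = 0.68259.
So δ = 0.68259^(1/3) ≈ 0.880.

δ ≈ 0.880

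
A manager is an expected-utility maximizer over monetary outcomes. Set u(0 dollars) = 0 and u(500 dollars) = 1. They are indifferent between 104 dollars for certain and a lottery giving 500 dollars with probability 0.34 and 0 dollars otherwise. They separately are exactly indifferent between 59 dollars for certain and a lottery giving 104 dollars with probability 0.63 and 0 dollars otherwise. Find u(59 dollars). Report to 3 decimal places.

0.214

From the first indifference, u(104 dollars) = 0.34·u(500 dollars) + 0.66·u(0 dollars) = 0.34·1 + 0.66·0 = 0.34.
Chaining: u(59 dollars) = 0.63·0.34 + 0.37·0.00 = 0.2142.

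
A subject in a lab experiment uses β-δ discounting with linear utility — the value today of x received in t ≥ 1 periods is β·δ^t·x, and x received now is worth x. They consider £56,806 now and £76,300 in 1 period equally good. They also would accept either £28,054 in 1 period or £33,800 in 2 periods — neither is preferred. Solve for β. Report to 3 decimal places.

β ≈ 0.897

The second indifference involves only future payoffs, so β cancels: β·δ^1·28054 = β·δ^2·33800, giving δ = 28054/33800 = 0.83000.
Substituting δ into 56806 = β·δ·76300: β = 56806/(63329.000) ≈ 0.897.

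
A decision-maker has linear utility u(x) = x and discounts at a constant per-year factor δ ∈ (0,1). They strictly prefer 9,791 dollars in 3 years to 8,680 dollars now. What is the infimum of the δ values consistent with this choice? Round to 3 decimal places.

The preference means 8680 < δ^3·9791.
So δ^3 > 8680/9791 = 0.88653; taking the cube root of both positive sides preserves the inequality.
δ > (8680/9791)^(1/3) ≈ 0.961.

δ > 0.961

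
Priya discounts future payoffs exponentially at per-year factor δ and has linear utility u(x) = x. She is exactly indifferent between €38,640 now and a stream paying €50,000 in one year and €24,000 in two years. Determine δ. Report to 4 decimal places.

Present value of the stream is 50000·δ + 24000·δ². Indifference gives 50000δ + 24000δ² = 38640.
So 24000δ² + 50000δ − 38640 = 0.
The positive root is δ = [−50000 + √(50000² + 4·24000·38640)] / (2·24000) = (−50000 + 78800.000)/48000 ≈ 0.6000.

δ ≈ 0.6000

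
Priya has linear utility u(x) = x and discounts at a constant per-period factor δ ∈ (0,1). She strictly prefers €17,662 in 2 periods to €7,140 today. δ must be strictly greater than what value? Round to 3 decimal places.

Under u(x) = x this choice says 7140 < δ^2·17662.
Dividing by 17662: δ^2 > 0.40426. Both sides are positive, so the square root keeps the direction.
δ > (7140/17662)^(1/2) ≈ 0.636.

δ > 0.636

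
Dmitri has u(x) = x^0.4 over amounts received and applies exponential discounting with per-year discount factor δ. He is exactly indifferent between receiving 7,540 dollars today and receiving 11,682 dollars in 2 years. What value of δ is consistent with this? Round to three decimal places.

δ ≈ 0.916

Equating discounted utilities: u(7540) = δ^2·u(11682) ⇒ δ^2 = u(7540)/u(11682).
With u(x) = x^0.4: δ^2 = 7540^0.4/11682^0.4 = (7540/11682)^0.4 = 0.83935.
Taking the square root: δ = 0.83935^(1/2) ≈ 0.916.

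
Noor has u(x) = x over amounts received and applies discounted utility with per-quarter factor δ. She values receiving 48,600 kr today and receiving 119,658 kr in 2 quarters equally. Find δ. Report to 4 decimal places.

δ ≈ 0.6373

Equating discounted utilities: u(48600) = δ^2·u(119658) ⇒ δ^2 = u(48600)/u(119658).
With u(x) = x: δ^2 = 48600/119658 = 0.40616.
Taking the square root: δ = 0.40616^(1/2) ≈ 0.6373.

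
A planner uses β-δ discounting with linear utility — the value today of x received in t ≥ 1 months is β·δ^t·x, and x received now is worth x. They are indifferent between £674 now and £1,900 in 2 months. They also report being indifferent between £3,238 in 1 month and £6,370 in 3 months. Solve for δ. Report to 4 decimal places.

δ ≈ 0.7130

The second indifference involves only future payoffs, so β cancels: β·δ^1·3238 = β·δ^3·6370, giving δ^2 = 3238/6370 = 0.50832, so δ = 0.71297.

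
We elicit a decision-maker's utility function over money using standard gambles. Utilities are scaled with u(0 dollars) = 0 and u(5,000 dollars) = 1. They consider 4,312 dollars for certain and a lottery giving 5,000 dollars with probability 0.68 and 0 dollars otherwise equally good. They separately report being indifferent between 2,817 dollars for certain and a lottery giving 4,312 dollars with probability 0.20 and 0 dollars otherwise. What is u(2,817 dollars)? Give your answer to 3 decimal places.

0.136

The first gamble pins u(4,312 dollars): it must equal 0.68·1 + 0.32·0 = 0.68.
Chaining: u(2,817 dollars) = 0.20·0.68 + 0.80·0.00 = 0.1360.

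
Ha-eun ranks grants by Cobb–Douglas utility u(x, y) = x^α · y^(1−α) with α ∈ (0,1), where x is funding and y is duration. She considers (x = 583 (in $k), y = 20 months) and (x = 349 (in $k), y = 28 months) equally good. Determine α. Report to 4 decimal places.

Set the two utilities equal: 583^α·20^(1−α) = 349^α·28^(1−α).
Taking logs: α·ln 583 + (1−α)·ln 20 = α·ln 349 + (1−α)·ln 28, i.e. α·0.5131153 = (1−α)·0.3364722.
So α/(1−α) = (0.3364722)/(0.5131153) = 0.6557438, and α = 0.6557438/1.6557438 ≈ 0.3960.

α ≈ 0.3960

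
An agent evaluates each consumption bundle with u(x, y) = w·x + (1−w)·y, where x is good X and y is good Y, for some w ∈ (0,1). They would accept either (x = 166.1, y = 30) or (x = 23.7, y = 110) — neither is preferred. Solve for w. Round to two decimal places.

Equating utilities: w·166.1 + (1−w)·30 = w·23.7 + (1−w)·110.
Collecting terms: w·142.4 = (1−w)·80.
Hence w = 80/(142.4+80) = 80/222.4 = 0.36.

w = 0.36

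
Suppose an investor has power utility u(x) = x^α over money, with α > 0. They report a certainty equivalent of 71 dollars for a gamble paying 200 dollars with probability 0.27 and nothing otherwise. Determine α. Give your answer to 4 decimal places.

α ≈ 1.2643

The lottery's expected utility is 0.27·u(200) + 0.73·u(0) = 0.27·200^α (since u(0) = 0 for α > 0).
Equating: 71^α = 0.27·200^α, i.e. 0.3550^α = 0.27.
Taking logs: α·ln(71/200) = ln(0.27), so α = -1.3093333 / -1.0356375 ≈ 1.2643.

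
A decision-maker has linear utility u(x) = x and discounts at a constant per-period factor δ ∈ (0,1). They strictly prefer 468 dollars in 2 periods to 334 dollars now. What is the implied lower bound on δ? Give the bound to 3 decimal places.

δ > 0.845

The preference means 334 < δ^2·468.
So δ^2 > 334/468 = 0.71368; taking the square root of both positive sides preserves the inequality.
δ > (334/468)^(1/2) ≈ 0.845.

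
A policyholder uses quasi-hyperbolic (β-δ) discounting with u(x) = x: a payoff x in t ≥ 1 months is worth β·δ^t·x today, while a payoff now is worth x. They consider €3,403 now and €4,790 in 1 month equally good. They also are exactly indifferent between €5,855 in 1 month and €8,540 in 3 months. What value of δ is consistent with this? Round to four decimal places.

Both payoffs in the second observation are in the future, so β drops out: δ^1·5855 = δ^3·8540 ⇒ δ^2 = 5855/8540 = 0.68560, so δ = 0.82801.

δ ≈ 0.8280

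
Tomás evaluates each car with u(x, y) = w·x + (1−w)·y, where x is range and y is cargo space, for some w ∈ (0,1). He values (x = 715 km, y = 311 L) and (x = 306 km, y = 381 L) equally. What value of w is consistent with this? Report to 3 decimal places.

Indifference: w·715 + (1−w)·311 = w·306 + (1−w)·381.
Rearranging, 409·w − 70·(1−w) = 0.
Hence w = 70/(409+70) = 70/479 = 0.146.

w = 0.146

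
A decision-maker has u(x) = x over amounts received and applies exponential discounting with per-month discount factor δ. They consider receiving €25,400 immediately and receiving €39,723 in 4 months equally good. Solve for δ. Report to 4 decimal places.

δ ≈ 0.8942

Equating discounted utilities: u(25400) = δ^4·u(39723) ⇒ δ^4 = u(25400)/u(39723).
With u(x) = x: δ^4 = 25400/39723 = 0.63943.
So δ = 0.63943^(1/4) ≈ 0.8942.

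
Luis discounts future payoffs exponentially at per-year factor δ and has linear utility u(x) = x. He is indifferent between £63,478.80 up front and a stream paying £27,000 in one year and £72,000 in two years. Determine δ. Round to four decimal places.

δ ≈ 0.7700

The stream is worth 27000δ + 72000δ² today, so 27000δ + 72000δ² = 63478.80.
So 72000δ² + 27000δ − 63478.80 = 0.
The positive root is δ = [−27000 + √(27000² + 4·72000·63478.80)] / (2·72000) = (−27000 + 137880.000)/144000 ≈ 0.7700.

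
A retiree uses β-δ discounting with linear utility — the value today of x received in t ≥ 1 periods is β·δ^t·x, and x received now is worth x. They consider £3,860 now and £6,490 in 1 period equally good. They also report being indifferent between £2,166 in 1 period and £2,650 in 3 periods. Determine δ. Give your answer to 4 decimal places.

δ ≈ 0.9041

From the later pair, β·δ^1·2166 = β·δ^3·2650; dividing through, δ^2 = 2166/2650 = 0.81736, so δ = 0.90408.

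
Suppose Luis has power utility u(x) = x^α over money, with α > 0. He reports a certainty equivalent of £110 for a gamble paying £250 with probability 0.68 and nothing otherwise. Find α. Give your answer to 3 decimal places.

Since u(0) = 0, the lottery's EU is 0.68·250^α.
Equating: 110^α = 0.68·250^α, i.e. 0.4400^α = 0.68.
Taking logs: α·ln(110/250) = ln(0.68), so α = -0.385662 / -0.820981 ≈ 0.470.

α ≈ 0.470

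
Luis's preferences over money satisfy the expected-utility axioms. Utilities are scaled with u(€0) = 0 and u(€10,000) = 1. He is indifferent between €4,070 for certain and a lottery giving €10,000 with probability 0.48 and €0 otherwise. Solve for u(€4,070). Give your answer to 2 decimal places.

0.48

By the standard-gamble method, u(€4,070) is just the indifference probability on the best outcome: 0.48.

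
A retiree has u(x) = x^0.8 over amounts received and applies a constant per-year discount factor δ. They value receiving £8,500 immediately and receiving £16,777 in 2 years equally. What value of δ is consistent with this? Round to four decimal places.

The payoff in 2 years is discounted by δ^2, so u(8500) = δ^2·u(16777) and δ^2 = u(8500)/u(16777).
With u(x) = x^0.8: δ^2 = 8500^0.8/16777^0.8 = (8500/16777)^0.8 = 0.58045.
So δ = 0.58045^(1/2) ≈ 0.7619.

δ ≈ 0.7619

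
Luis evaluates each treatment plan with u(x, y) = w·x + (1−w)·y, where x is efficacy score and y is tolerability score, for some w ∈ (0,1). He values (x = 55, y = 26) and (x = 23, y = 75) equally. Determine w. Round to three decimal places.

w = 0.605

Equating utilities: w·55 + (1−w)·26 = w·23 + (1−w)·75.
Rearranging, 32·w − 49·(1−w) = 0.
So w/(1−w) = 49/32 = 1.5312, giving w = 49/(32+49) = 0.605.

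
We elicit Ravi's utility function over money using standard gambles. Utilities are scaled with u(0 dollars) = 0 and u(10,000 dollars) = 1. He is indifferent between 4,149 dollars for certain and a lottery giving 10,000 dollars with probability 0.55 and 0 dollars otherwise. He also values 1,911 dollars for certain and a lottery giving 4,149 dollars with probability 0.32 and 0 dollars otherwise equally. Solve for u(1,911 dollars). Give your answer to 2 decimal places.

0.18

The first gamble pins u(4,149 dollars): it must equal 0.55·1 + 0.45·0 = 0.55.
Then u(1,911 dollars) = 0.32·u(4,149 dollars) + 0.68·u(0 dollars) = 0.32·0.55 + 0.68·0.00 = 0.1760.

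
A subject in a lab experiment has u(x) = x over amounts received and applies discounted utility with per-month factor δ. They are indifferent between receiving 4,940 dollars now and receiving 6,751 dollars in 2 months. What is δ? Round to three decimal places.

Equating discounted utilities: u(4940) = δ^2·u(6751) ⇒ δ^2 = u(4940)/u(6751).
With u(x) = x: δ^2 = 4940/6751 = 0.73174.
Taking the square root: δ = 0.73174^(1/2) ≈ 0.855.

δ ≈ 0.855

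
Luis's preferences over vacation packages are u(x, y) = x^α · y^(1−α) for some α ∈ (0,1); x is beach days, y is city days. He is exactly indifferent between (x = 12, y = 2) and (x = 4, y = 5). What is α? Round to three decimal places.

α ≈ 0.455

Set the two utilities equal: 12^α·2^(1−α) = 4^α·5^(1−α).
Rearrange to (12/4)^α = (5/2)^(1−α) and take logs: α·1.098612 = (1−α)·0.916291.
With A = 1.098612 and B = 0.916291: α·A = (1−α)·B, so α = B/(A+B) = 0.916291/2.014903 ≈ 0.455.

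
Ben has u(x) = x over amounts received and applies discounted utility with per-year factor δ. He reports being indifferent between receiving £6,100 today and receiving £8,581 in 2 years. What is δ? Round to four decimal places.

Indifference means u(6100) = δ^2 · u(8581), so δ^2 = u(6100)/u(8581).
With u(x) = x: δ^2 = 6100/8581 = 0.71087.
Hence δ = (0.71087)^(1/2) = 0.843133.

δ ≈ 0.8431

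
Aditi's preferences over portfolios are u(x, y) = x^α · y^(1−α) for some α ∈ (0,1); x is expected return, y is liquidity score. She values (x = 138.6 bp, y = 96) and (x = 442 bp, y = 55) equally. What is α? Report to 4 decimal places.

Indifference: 138.6^α · 96^(1−α) = 442^α · 55^(1−α).
(138.6/442)^α = (55/96)^(1−α); take logs: α·ln(138.6/442) = (1−α)·ln(55/96), i.e. α·-1.1597178 = (1−α)·-0.5570150.
With A = -1.1597178 and B = -0.5570150: α·A = (1−α)·B, so α = B/(A+B) = -0.5570150/-1.7167328 ≈ 0.3245.

α ≈ 0.3245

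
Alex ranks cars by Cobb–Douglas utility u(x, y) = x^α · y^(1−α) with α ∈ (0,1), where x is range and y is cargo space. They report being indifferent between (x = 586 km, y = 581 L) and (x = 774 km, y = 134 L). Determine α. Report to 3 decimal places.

α ≈ 0.841

The Cobb–Douglas utilities coincide, so 586^α·581^(1−α) = 774^α·134^(1−α).
(586/774)^α = (134/581)^(1−α); take logs: α·ln(586/774) = (1−α)·ln(134/581), i.e. α·-0.278252 = (1−α)·-1.466911.
So α/(1−α) = (-1.466911)/(-0.278252) = 5.271879, and α = 5.271879/6.271879 ≈ 0.841.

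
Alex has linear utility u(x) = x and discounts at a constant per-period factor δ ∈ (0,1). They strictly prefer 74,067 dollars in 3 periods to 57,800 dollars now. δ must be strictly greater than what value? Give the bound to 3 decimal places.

δ > 0.921

Comparing present values: 57800 < δ^3·74067.
Dividing by 74067: δ^3 > 0.78037. Both sides are positive, so the cube root keeps the direction.
δ > 0.78037^(1/3) = 0.921.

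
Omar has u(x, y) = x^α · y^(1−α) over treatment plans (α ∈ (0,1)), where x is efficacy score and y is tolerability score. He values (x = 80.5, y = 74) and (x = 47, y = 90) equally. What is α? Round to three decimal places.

α ≈ 0.267

The Cobb–Douglas utilities coincide, so 80.5^α·74^(1−α) = 47^α·90^(1−α).
Rearrange to (80.5/47)^α = (90/74)^(1−α) and take logs: α·0.538110 = (1−α)·0.195745.
With A = 0.538110 and B = 0.195745: α·A = (1−α)·B, so α = B/(A+B) = 0.195745/0.733855 ≈ 0.267.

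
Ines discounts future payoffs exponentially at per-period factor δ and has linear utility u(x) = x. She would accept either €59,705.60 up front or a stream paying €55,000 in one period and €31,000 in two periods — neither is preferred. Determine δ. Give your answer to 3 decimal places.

δ ≈ 0.760

The stream is worth 55000δ + 31000δ² today, so 55000δ + 31000δ² = 59705.60.
So 31000δ² + 55000δ − 59705.60 = 0.
By the quadratic formula (taking the positive root), δ = (−55000 + √10428494400.00) / 62000 ≈ 0.760.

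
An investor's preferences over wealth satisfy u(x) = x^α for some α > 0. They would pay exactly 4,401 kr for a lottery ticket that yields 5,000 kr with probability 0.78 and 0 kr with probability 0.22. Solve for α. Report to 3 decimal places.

The lottery's expected utility is 0.78·u(5000) + 0.22·u(0) = 0.78·5000^α (since u(0) = 0 for α > 0).
Equating: 4401^α = 0.78·5000^α, i.e. 0.8802^α = 0.78.
Taking logs: α·ln(4401/5000) = ln(0.78), so α = -0.248461 / -0.127606 ≈ 1.947.

α ≈ 1.947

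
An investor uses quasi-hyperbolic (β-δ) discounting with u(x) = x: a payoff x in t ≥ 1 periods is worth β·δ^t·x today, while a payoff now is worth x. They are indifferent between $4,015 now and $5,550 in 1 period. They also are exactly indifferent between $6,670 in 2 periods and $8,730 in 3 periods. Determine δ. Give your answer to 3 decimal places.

δ ≈ 0.764

From the later pair, β·δ^2·6670 = β·δ^3·8730; dividing through, δ = 6670/8730 = 0.76403.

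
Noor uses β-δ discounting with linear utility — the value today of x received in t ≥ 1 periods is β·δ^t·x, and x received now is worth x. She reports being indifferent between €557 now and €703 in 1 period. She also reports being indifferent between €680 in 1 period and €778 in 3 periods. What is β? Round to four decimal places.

From the later pair, β·δ^1·680 = β·δ^3·778; dividing through, δ^2 = 680/778 = 0.87404, so δ = 0.93490.
The first indifference: 557 = β·δ·703, so β = 557/(δ·703) = 557/(0.93490·703) ≈ 0.8475.

β ≈ 0.8475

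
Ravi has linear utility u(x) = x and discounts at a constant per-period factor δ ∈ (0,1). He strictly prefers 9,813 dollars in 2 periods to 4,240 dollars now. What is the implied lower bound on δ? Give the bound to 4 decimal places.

δ > 0.6573

Comparing present values: 4240 < δ^2·9813.
Dividing by 9813: δ^2 > 0.43208. Both sides are positive, so the square root keeps the direction.
δ > (4240/9813)^(1/2) ≈ 0.6573.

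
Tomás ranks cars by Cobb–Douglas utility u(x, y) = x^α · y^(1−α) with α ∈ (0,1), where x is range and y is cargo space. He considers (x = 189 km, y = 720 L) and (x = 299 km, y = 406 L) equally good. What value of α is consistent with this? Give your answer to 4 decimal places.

The Cobb–Douglas utilities coincide, so 189^α·720^(1−α) = 299^α·406^(1−α).
Taking logs: α·ln 189 + (1−α)·ln 720 = α·ln 299 + (1−α)·ln 406, i.e. α·-0.4586966 = (1−α)·-0.5728981.
So α/(1−α) = (-0.5728981)/(-0.4586966) = 1.2489696, and α = 1.2489696/2.2489696 ≈ 0.5554.

α ≈ 0.5554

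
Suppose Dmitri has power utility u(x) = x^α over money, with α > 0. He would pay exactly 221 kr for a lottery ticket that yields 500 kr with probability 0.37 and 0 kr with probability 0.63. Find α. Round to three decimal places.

Since u(0) = 0, the lottery's EU is 0.37·500^α.
Setting u(221) equal to that: 221^α = 0.37·500^α ⇒ (221/500)^α = 0.37.
α = ln(0.37) / ln(221/500) = -0.994252/-0.816445 ≈ 1.218.

α ≈ 1.218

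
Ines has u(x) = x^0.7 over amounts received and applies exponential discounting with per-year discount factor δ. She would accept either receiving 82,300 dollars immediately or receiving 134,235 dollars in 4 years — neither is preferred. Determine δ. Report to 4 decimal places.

δ ≈ 0.9179

Indifference means u(82300) = δ^4 · u(134235), so δ^4 = u(82300)/u(134235).
Since u(x) = x^0.7, δ^4 = (82300/134235)^0.7 = 0.61310^0.7 = 0.71003.
Taking the 4th root: δ = 0.71003^(1/4) ≈ 0.9179.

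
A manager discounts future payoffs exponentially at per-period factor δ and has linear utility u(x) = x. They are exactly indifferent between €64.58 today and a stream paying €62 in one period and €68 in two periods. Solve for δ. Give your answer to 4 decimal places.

δ ≈ 0.6200

Equating present values: 64.58 = 62δ + 68δ².
So 68δ² + 62δ − 64.58 = 0.
The positive root is δ = [−62 + √(62² + 4·68·64.58)] / (2·68) = (−62 + 146.321)/136 ≈ 0.6200.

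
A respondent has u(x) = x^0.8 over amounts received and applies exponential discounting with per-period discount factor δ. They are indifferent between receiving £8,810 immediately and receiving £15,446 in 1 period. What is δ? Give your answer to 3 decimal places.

δ ≈ 0.638

The payoff in 1 period is discounted by δ, so u(8810) = δ·u(15446) and δ = u(8810)/u(15446).
Since u(x) = x^0.8, δ = (8810/15446)^0.8 = 0.57037^0.8 = 0.63816.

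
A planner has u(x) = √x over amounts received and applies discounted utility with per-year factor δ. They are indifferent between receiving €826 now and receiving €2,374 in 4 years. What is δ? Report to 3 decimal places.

δ ≈ 0.876

The payoff in 4 years is discounted by δ^4, so u(826) = δ^4·u(2374) and δ^4 = u(826)/u(2374).
Since u(x) = √x, δ^4 = √(826/2374) = 0.58986.
Taking the 4th root: δ = 0.58986^(1/4) ≈ 0.876.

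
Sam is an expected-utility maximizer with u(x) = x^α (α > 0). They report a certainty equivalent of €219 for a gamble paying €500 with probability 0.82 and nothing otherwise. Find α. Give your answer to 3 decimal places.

α ≈ 0.240

EU(lottery) = 0.82·500^α + 0.18·0 = 0.82·500^α.
Equating: 219^α = 0.82·500^α, i.e. 0.4380^α = 0.82.
Take logs: α = ln 0.82 / ln(219/500) ≈ 0.24039.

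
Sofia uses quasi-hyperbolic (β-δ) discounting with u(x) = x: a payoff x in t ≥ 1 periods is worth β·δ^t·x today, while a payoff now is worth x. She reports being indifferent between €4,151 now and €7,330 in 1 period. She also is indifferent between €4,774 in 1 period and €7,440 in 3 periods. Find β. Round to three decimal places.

β ≈ 0.707

From the later pair, β·δ^1·4774 = β·δ^3·7440; dividing through, δ^2 = 4774/7440 = 0.64167, so δ = 0.80104.
Now use the now-vs-future pair: 4151 = β·δ·7330 gives β = 4151/(0.80104·7330) ≈ 0.707.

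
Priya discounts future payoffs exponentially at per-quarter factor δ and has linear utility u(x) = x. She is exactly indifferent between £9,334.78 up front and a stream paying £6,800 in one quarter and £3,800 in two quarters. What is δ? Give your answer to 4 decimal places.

δ ≈ 0.9100

Equating present values: 9334.78 = 6800δ + 3800δ².
Rearranged: 3800δ² + 6800δ − 9334.78 = 0.
δ = (−6800 + √(6800² + 4·3800·9334.78)) / (2·3800) = (−6800 + √188128656.00) / 7600 ≈ 0.9100.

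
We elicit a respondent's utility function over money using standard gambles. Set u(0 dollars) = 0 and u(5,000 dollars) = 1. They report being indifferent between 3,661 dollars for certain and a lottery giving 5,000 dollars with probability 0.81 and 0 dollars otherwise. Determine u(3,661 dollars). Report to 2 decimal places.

By the standard-gamble method, u(3,661 dollars) is just the indifference probability on the best outcome: 0.81.

0.81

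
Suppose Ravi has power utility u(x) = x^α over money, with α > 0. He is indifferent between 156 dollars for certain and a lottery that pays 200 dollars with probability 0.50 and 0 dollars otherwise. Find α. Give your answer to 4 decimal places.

α ≈ 2.7898

EU(lottery) = 0.50·200^α + 0.50·0 = 0.50·200^α.
Setting u(156) equal to that: 156^α = 0.50·200^α ⇒ (156/200)^α = 0.50.
Take logs: α = ln 0.50 / ln(156/200) ≈ 2.789758.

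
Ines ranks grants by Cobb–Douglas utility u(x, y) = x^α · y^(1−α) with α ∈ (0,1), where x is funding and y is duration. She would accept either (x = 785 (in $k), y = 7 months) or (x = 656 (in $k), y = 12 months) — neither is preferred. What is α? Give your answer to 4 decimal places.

α ≈ 0.7501

Indifference: 785^α · 7^(1−α) = 656^α · 12^(1−α).
Taking logs: α·ln 785 + (1−α)·ln 7 = α·ln 656 + (1−α)·ln 12, i.e. α·0.1795229 = (1−α)·0.5389965.
Thus α·(0.7185194) = 0.5389965, so α = 0.5389965/0.7185194 ≈ 0.7501.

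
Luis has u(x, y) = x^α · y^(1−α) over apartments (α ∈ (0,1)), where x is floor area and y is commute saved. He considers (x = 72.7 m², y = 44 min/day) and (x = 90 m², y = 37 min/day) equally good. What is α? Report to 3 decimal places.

Set the two utilities equal: 72.7^α·44^(1−α) = 90^α·37^(1−α).
Rearrange to (72.7/90)^α = (37/44)^(1−α) and take logs: α·-0.213468 = (1−α)·-0.173272.
So α/(1−α) = (-0.173272)/(-0.213468) = 0.811700, and α = 0.811700/1.811700 ≈ 0.448.

α ≈ 0.448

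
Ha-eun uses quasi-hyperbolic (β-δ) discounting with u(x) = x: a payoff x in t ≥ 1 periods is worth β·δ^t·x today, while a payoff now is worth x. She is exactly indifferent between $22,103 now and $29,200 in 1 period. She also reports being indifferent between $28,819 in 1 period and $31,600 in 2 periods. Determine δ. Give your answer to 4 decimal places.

Both payoffs in the second observation are in the future, so β drops out: δ^1·28819 = δ^2·31600 ⇒ δ = 28819/31600 = 0.91199.

δ ≈ 0.9120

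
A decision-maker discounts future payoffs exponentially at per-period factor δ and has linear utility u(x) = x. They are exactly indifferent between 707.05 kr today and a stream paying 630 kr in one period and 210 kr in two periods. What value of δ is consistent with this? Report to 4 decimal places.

δ ≈ 0.8700

The stream is worth 630δ + 210δ² today, so 630δ + 210δ² = 707.05.
So 210δ² + 630δ − 707.05 = 0.
By the quadratic formula (taking the positive root), δ = (−630 + √990822.00) / 420 ≈ 0.8700.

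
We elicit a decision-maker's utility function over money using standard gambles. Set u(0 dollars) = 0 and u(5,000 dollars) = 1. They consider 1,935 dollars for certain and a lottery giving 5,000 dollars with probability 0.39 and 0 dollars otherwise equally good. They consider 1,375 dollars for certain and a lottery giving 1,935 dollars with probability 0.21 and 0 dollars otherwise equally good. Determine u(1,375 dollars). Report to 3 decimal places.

0.082

The first gamble pins u(1,935 dollars): it must equal 0.39·1 + 0.61·0 = 0.39.
Chaining: u(1,375 dollars) = 0.21·0.39 + 0.79·0.00 = 0.0819.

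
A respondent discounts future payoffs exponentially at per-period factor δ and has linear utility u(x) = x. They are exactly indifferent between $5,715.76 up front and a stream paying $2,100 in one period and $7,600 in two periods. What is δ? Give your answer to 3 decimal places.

δ ≈ 0.740

The stream is worth 2100δ + 7600δ² today, so 2100δ + 7600δ² = 5715.76.
So 7600δ² + 2100δ − 5715.76 = 0.
By the quadratic formula (taking the positive root), δ = (−2100 + √178169104.00) / 15200 ≈ 0.740.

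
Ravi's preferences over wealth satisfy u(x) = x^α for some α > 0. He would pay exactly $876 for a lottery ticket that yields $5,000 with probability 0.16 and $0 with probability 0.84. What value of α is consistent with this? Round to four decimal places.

Since u(0) = 0, the lottery's EU is 0.16·5000^α.
Equating: 876^α = 0.16·5000^α, i.e. 0.1752^α = 0.16.
α = ln(0.16) / ln(876/5000) = -1.8325815/-1.7418271 ≈ 1.0521.

α ≈ 1.0521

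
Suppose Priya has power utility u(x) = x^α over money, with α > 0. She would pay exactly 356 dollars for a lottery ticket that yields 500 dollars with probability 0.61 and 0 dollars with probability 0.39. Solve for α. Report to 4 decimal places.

EU(lottery) = 0.61·500^α + 0.39·0 = 0.61·500^α.
Indifference: 356^α = 0.61·500^α, so (356/500)^α = 0.61.
Taking logs: α·ln(356/500) = ln(0.61), so α = -0.4942963 / -0.3396774 ≈ 1.4552.

α ≈ 1.4552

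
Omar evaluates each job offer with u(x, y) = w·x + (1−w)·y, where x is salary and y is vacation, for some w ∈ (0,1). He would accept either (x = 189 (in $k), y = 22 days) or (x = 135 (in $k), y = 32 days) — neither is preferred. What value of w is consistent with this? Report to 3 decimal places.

Equating utilities: w·189 + (1−w)·22 = w·135 + (1−w)·32.
w·(189−135) = (1−w)·(32−22), i.e. w·54 = (1−w)·10.
Hence w = 10/(54+10) = 10/64 = 0.156.

w = 0.156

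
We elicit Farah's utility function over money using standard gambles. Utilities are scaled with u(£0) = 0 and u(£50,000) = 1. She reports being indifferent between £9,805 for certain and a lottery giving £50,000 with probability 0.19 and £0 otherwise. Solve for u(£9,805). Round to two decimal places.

0.19

u(£9,805) equals the lottery's expected utility: 0.19·1 + 0.81·0 = 0.19.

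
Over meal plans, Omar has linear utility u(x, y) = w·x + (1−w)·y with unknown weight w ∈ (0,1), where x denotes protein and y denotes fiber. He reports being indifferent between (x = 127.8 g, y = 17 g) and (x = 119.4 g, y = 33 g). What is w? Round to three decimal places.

Indifference: w·127.8 + (1−w)·17 = w·119.4 + (1−w)·33.
Collecting terms: w·8.4 = (1−w)·16.
The marginal rate of substitution is 16/8.4, so w = 16/(8.4+16) = 0.656.

w = 0.656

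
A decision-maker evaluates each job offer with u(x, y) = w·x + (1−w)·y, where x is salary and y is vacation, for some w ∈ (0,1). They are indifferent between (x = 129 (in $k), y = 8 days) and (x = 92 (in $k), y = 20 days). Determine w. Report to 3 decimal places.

w = 0.245

u(129,8) = u(92,20) means w·129 + (1−w)·8 = w·92 + (1−w)·20.
Rearranging, 37·w − 12·(1−w) = 0.
Hence w = 12/(37+12) = 12/49 = 0.245.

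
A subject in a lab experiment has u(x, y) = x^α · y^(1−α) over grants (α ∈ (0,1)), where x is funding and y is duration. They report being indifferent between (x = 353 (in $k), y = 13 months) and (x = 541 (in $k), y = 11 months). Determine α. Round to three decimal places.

α ≈ 0.281

The Cobb–Douglas utilities coincide, so 353^α·13^(1−α) = 541^α·11^(1−α).
(353/541)^α = (11/13)^(1−α); take logs: α·ln(353/541) = (1−α)·ln(11/13), i.e. α·-0.426951 = (1−α)·-0.167054.
With A = -0.426951 and B = -0.167054: α·A = (1−α)·B, so α = B/(A+B) = -0.167054/-0.594005 ≈ 0.281.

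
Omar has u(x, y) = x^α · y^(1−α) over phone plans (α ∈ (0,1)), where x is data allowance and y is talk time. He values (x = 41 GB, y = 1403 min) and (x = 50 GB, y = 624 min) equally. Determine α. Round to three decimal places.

α ≈ 0.803

The Cobb–Douglas utilities coincide, so 41^α·1403^(1−α) = 50^α·624^(1−α).
Rearrange to (41/50)^α = (624/1403)^(1−α) and take logs: α·-0.198451 = (1−α)·-0.810218.
So α/(1−α) = (-0.810218)/(-0.198451) = 4.082711, and α = 4.082711/5.082711 ≈ 0.803.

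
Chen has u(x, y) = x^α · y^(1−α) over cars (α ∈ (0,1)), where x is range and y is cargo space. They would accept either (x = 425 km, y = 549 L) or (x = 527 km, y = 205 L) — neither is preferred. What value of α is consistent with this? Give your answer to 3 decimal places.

α ≈ 0.821

The Cobb–Douglas utilities coincide, so 425^α·549^(1−α) = 527^α·205^(1−α).
Taking logs: α·ln 425 + (1−α)·ln 549 = α·ln 527 + (1−α)·ln 205, i.e. α·-0.215111 = (1−α)·-0.985088.
So α/(1−α) = (-0.985088)/(-0.215111) = 4.579440, and α = 4.579440/5.579440 ≈ 0.821.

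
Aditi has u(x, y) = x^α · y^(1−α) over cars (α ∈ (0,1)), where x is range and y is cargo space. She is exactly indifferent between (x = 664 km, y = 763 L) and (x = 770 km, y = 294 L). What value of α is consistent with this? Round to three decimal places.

The Cobb–Douglas utilities coincide, so 664^α·763^(1−α) = 770^α·294^(1−α).
Rearrange to (664/770)^α = (294/763)^(1−α) and take logs: α·-0.148108 = (1−α)·-0.953678.
Thus α·(-1.101786) = -0.953678, so α = -0.953678/-1.101786 ≈ 0.866.

α ≈ 0.866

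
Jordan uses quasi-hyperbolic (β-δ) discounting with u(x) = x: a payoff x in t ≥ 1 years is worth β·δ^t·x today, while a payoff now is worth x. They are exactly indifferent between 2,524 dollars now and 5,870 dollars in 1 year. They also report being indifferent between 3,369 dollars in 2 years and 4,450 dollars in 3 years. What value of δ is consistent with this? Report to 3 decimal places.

The second indifference involves only future payoffs, so β cancels: β·δ^2·3369 = β·δ^3·4450, giving δ = 3369/4450 = 0.75708.

δ ≈ 0.757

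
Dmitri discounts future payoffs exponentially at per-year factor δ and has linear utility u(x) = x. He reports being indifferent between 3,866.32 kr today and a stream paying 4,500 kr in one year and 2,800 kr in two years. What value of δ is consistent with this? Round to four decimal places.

The stream is worth 4500δ + 2800δ² today, so 4500δ + 2800δ² = 3866.32.
That is, 2800δ² + 4500δ − 3866.32 = 0, a quadratic in δ.
By the quadratic formula (taking the positive root), δ = (−4500 + √63552784.00) / 5600 ≈ 0.6200.

δ ≈ 0.6200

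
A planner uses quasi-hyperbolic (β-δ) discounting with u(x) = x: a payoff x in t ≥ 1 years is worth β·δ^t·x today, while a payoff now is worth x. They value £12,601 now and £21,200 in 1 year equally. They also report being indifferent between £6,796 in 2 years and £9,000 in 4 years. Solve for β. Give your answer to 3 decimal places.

From the later pair, β·δ^2·6796 = β·δ^4·9000; dividing through, δ^2 = 6796/9000 = 0.75511, so δ = 0.86897.
Substituting δ into 12601 = β·δ·21200: β = 12601/(18422.191) ≈ 0.684.

β ≈ 0.684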